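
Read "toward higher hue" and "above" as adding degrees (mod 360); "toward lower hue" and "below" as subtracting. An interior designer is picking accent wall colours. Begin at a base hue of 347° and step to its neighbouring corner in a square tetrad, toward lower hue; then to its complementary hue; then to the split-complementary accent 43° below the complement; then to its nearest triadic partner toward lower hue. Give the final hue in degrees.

94°

347 − 90 = 257°   (square ↓)
257 + 180 = 437 → 437 − 360 = 77°   (complement)
77 + 137 = 214°   (split-comp 43° ↓)
214 − 120 = 94°   (triadic ↓)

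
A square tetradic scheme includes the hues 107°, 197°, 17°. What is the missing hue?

287°

A square tetradic scheme places four hues every 90°.
The full set through 17° is {17°, 107°, 197°, 287°}.
Given {17°, 107°, 197°}, the missing hue is 287°.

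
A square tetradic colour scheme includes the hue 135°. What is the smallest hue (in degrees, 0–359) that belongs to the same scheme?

A square tetradic scheme places four hues every 90°.
The full set through 135° is {45°, 135°, 225°, 315°}.

45°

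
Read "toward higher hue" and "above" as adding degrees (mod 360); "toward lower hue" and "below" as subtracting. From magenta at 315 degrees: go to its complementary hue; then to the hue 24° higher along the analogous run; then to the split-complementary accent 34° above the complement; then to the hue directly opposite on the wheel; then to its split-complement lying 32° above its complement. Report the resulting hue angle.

315 + 180 = 495 → 495 − 360 = 135°   (complement)
135 + 24 = 159°   (analog 24° ↑)
159 + 214 = 373 → 373 − 360 = 13°   (split-comp 34° ↑)
13 + 180 = 193°   (complement)
193 + 212 = 405 → 405 − 360 = 45°   (split-comp 32° ↑)

45°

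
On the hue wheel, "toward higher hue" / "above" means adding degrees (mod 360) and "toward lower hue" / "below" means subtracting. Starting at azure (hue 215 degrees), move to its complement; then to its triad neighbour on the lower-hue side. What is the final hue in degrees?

complement +180°: 215 + 180 = 395 → 395 − 360 = 35°
triadic ↓ −120°: 35 − 120 = -85 → -85 + 360 = 275°

275°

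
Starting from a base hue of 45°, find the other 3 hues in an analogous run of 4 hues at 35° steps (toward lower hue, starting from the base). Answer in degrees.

Analogous hues sit every 35° along the wheel.
45 − 35 = 10°
45 − 70 = -25 → -25 + 360 = 335°
45 − 105 = -60 → -60 + 360 = 300°

10°, 335°, 300°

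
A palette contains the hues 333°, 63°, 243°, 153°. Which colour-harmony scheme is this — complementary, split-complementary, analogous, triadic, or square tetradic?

Sort the hues: 63°, 153°, 243°, 333°.
Successive gaps around the wheel: 90°, 90°, 90°, 90°.
Four hues every 90° form a square tetradic scheme.

square tetradic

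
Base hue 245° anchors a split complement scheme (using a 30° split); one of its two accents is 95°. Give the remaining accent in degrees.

Split-complementary hues sit 30° either side of the complement.
Complement of the base 245°: 245 + 180 = 425 → 425 − 360 = 65°
The given accent 95° is 30° one side of 65°; the other accent sits 30° the other side: 65 − 30 = 35°

35°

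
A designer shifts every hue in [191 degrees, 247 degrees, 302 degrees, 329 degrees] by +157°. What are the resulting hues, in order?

348°, 44°, 99°, 126°

191 + 157 = 348°
247 + 157 = 404 → 404 − 360 = 44°
302 + 157 = 459 → 459 − 360 = 99°
329 + 157 = 486 → 486 − 360 = 126°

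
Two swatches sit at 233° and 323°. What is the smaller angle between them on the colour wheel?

|233 − 323| = 90.
90 ≤ 180, so the shorter arc is 90°.

90°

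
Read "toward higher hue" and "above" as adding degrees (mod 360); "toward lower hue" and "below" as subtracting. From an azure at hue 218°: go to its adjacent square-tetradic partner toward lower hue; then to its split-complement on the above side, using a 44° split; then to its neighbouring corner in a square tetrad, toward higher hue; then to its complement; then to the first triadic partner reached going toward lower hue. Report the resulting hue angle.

142°

218 − 90 = 128°   (square ↓)
128 + 224 = 352°   (split-comp 44° ↑)
352 + 90 = 442 → 442 − 360 = 82°   (square ↑)
82 + 180 = 262°   (complement)
262 − 120 = 142°   (triadic ↓)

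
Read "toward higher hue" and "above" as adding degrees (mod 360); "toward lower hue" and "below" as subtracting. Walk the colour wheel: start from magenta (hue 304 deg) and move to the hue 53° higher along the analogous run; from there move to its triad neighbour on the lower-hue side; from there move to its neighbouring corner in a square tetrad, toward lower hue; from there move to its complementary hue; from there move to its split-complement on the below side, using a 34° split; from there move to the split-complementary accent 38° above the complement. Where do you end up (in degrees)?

331°

304 + 53 = 357°   (analog 53° ↑)
357 − 120 = 237°   (triadic ↓)
237 − 90 = 147°   (square ↓)
147 + 180 = 327°   (complement)
327 + 146 = 473 → 473 − 360 = 113°   (split-comp 34° ↓)
113 + 218 = 331°   (split-comp 38° ↑)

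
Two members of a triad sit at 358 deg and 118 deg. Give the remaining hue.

238°

A triad spaces three hues 120° apart.
The full set is {118°, 238°, 358°}.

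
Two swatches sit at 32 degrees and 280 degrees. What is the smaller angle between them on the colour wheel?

112°

|32 − 280| = 248.
The shorter arc is 360 − 248 = 112°.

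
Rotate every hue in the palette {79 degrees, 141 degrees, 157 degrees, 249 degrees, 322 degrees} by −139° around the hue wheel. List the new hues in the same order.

300°, 2°, 18°, 110°, 183°

79 − 139 = -60 → -60 + 360 = 300°
141 − 139 = 2°
157 − 139 = 18°
249 − 139 = 110°
322 − 139 = 183°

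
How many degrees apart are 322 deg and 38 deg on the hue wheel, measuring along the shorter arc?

76°

|322 − 38| = 284.
The shorter arc is 360 − 284 = 76°.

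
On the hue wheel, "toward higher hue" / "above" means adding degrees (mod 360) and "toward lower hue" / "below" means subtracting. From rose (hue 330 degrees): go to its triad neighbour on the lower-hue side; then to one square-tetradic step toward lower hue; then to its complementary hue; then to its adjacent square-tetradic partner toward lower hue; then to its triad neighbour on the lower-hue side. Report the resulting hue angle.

−120° (triadic ↓): 330 − 120 = 210°
−90° (square ↓): 210 − 90 = 120°
+180° (complement): 120 + 180 = 300°
−90° (square ↓): 300 − 90 = 210°
−120° (triadic ↓): 210 − 120 = 90°

90°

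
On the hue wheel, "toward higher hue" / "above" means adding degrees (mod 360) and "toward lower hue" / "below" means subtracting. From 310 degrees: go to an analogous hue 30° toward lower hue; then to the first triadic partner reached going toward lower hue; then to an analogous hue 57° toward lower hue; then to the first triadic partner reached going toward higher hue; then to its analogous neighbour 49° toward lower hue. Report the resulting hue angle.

−30° (analog 30° ↓): 310 − 30 = 280°
−120° (triadic ↓): 280 − 120 = 160°
−57° (analog 57° ↓): 160 − 57 = 103°
+120° (triadic ↑): 103 + 120 = 223°
−49° (analog 49° ↓): 223 − 49 = 174°

174°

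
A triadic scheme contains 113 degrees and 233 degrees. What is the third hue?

353°

A triad spaces three hues 120° apart.
The full set is {113°, 233°, 353°}.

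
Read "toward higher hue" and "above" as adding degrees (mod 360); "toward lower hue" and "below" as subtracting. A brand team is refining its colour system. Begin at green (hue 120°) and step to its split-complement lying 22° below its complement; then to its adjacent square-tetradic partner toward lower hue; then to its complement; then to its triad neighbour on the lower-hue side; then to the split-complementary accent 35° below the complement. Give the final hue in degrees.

33°

+158° (split-comp 22° ↓): 120 + 158 = 278°
−90° (square ↓): 278 − 90 = 188°
+180° (complement): 188 + 180 = 368 → 368 − 360 = 8°
−120° (triadic ↓): 8 − 120 = -112 → -112 + 360 = 248°
+145° (split-comp 35° ↓): 248 + 145 = 393 → 393 − 360 = 33°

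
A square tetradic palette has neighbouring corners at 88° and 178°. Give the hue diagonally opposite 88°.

A square tetradic scheme places four hues 90° apart; opposite corners are 180° apart.
88 + 180 = 268°

268°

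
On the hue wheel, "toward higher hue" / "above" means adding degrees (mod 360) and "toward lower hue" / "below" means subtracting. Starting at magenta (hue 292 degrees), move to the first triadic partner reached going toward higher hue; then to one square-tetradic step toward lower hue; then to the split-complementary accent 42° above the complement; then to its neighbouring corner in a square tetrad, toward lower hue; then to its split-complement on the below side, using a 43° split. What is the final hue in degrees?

292 + 120 = 412 → 412 − 360 = 52°   (triadic ↑)
52 − 90 = -38 → -38 + 360 = 322°   (square ↓)
322 + 222 = 544 → 544 − 360 = 184°   (split-comp 42° ↑)
184 − 90 = 94°   (square ↓)
94 + 137 = 231°   (split-comp 43° ↓)

231°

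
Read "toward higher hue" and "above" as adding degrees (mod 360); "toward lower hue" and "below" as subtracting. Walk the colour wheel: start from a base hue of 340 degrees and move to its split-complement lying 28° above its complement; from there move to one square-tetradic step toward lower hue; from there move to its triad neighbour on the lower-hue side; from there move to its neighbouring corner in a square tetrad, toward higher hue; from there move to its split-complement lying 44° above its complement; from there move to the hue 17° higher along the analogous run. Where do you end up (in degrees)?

309°

+208° (split-comp 28° ↑): 340 + 208 = 548 → 548 − 360 = 188°
−90° (square ↓): 188 − 90 = 98°
−120° (triadic ↓): 98 − 120 = -22 → -22 + 360 = 338°
+90° (square ↑): 338 + 90 = 428 → 428 − 360 = 68°
+224° (split-comp 44° ↑): 68 + 224 = 292°
+17° (analog 17° ↑): 292 + 17 = 309°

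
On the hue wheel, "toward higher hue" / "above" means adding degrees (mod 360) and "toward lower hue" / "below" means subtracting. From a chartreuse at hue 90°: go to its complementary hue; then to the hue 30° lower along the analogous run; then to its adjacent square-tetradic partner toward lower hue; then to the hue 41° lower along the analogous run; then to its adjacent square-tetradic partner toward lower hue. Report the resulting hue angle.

90 + 180 = 270°   (complement)
270 − 30 = 240°   (analog 30° ↓)
240 − 90 = 150°   (square ↓)
150 − 41 = 109°   (analog 41° ↓)
109 − 90 = 19°   (square ↓)

19°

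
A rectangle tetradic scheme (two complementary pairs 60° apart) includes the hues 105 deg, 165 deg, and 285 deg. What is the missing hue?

A rectangular tetradic uses two complementary pairs 60° apart: offsets 0°, 60°, 180°, 240°.
Among {105°, 165°, 285°}, 105° and 285° are a 180° pair.
The remaining hue 165° needs its own complement: 165 + 180 = 345°

345°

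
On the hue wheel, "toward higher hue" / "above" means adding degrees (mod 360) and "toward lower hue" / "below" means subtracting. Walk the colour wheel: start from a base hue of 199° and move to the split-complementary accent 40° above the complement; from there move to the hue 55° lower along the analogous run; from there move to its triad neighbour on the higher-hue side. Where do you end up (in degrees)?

124°

+220° (split-comp 40° ↑): 199 + 220 = 419 → 419 − 360 = 59°
−55° (analog 55° ↓): 59 − 55 = 4°
+120° (triadic ↑): 4 + 120 = 124°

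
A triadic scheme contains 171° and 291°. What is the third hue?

51°

A triad spaces three hues 120° apart.
The full set is {51°, 171°, 291°}.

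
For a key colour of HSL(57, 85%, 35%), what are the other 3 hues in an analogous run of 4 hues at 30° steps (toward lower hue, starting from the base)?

27°, 357°, 327°

Analogous hues sit every 30° along the wheel.
57 − 30 = 27°
57 − 60 = -3 → -3 + 360 = 357°
57 − 90 = -33 → -33 + 360 = 327°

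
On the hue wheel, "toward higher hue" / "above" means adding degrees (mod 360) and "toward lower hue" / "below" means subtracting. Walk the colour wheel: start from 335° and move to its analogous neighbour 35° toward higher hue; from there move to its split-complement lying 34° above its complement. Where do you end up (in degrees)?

335 + 35 = 370 → 370 − 360 = 10°   (analog 35° ↑)
10 + 214 = 224°   (split-comp 34° ↑)

224°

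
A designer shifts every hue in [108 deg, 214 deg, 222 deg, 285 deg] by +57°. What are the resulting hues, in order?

108 + 57 = 165°
214 + 57 = 271°
222 + 57 = 279°
285 + 57 = 342°

165°, 271°, 279°, 342°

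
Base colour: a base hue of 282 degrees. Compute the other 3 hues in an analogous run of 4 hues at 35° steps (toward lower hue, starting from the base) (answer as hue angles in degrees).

247°, 212°, and 177°

Analogous hues sit every 35° along the wheel.
282 − 35 = 247°
282 − 70 = 212°
282 − 105 = 177°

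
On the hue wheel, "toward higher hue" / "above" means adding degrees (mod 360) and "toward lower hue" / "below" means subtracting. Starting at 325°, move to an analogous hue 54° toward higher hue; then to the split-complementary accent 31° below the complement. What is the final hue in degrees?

analog 54° ↑ +54°: 325 + 54 = 379 → 379 − 360 = 19°
split-comp 31° ↓ +149°: 19 + 149 = 168°

168°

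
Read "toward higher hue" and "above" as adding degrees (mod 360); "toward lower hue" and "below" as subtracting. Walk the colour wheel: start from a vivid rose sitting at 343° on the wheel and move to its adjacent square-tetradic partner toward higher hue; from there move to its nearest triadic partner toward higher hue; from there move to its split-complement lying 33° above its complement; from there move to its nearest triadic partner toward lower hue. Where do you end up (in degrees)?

286°

square ↑ +90°: 343 + 90 = 433 → 433 − 360 = 73°
triadic ↑ +120°: 73 + 120 = 193°
split-comp 33° ↑ +213°: 193 + 213 = 406 → 406 − 360 = 46°
triadic ↓ −120°: 46 − 120 = -74 → -74 + 360 = 286°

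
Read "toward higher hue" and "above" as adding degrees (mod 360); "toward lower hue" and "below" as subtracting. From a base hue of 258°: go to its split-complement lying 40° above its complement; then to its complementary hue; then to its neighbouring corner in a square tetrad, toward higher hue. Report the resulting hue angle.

+220° (split-comp 40° ↑): 258 + 220 = 478 → 478 − 360 = 118°
+180° (complement): 118 + 180 = 298°
+90° (square ↑): 298 + 90 = 388 → 388 − 360 = 28°

28°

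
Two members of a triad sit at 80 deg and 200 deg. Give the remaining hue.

A triad spaces three hues 120° apart.
The full set is {80°, 200°, 320°}.

320°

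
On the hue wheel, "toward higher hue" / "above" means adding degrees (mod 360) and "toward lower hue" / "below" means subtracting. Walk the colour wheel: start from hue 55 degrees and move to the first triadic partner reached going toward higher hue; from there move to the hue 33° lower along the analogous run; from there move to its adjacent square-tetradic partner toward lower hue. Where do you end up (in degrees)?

52°

55 + 120 = 175°   (triadic ↑)
175 − 33 = 142°   (analog 33° ↓)
142 − 90 = 52°   (square ↓)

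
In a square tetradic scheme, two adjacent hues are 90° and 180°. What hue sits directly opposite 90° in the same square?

A square tetradic scheme places four hues 90° apart; opposite corners are 180° apart.
90 + 180 = 270°

270°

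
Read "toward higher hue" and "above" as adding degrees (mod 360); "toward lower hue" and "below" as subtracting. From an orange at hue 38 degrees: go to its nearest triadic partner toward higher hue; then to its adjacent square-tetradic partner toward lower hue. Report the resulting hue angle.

+120° (triadic ↑): 38 + 120 = 158°
−90° (square ↓): 158 − 90 = 68°

68°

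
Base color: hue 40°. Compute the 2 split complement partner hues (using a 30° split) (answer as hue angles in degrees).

Split-complementary hues sit 30° either side of the complement.
Complement of 40°: 40 + 180 = 220°
220 − 30 = 190°
220 + 30 = 250°

190° and 250°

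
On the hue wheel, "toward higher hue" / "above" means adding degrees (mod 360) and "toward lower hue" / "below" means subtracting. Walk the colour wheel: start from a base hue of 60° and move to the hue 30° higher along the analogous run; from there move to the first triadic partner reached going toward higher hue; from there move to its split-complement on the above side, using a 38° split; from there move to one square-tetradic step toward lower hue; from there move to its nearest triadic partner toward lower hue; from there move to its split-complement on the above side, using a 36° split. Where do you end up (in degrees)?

74°

60 + 30 = 90°   (analog 30° ↑)
90 + 120 = 210°   (triadic ↑)
210 + 218 = 428 → 428 − 360 = 68°   (split-comp 38° ↑)
68 − 90 = -22 → -22 + 360 = 338°   (square ↓)
338 − 120 = 218°   (triadic ↓)
218 + 216 = 434 → 434 − 360 = 74°   (split-comp 36° ↑)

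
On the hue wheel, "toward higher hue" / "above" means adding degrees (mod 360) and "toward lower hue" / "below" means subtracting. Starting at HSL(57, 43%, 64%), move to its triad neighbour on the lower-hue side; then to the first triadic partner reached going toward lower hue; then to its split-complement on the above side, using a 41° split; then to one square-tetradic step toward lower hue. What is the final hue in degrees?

308°

triadic ↓ −120°: 57 − 120 = -63 → -63 + 360 = 297°
triadic ↓ −120°: 297 − 120 = 177°
split-comp 41° ↑ +221°: 177 + 221 = 398 → 398 − 360 = 38°
square ↓ −90°: 38 − 90 = -52 → -52 + 360 = 308°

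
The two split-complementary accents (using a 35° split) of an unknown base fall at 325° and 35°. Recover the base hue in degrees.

180°

The accents sit 35° either side of the complement, so the complement is their short-arc midpoint on the wheel.
Short-arc midpoint of 325° and 35°: 0°.
Base is 180° from the complement: 0 − 180 = -180 → -180 + 360 = 180°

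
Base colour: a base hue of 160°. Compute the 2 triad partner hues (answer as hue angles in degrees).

280° and 40°

A triad places three hues 120° apart.
160 + 120 = 280°
160 + 240 = 400 → 400 − 360 = 40°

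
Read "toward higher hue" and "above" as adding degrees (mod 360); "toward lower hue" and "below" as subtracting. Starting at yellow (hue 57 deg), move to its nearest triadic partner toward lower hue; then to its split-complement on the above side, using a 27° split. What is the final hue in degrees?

144°

−120° (triadic ↓): 57 − 120 = -63 → -63 + 360 = 297°
+207° (split-comp 27° ↑): 297 + 207 = 504 → 504 − 360 = 144°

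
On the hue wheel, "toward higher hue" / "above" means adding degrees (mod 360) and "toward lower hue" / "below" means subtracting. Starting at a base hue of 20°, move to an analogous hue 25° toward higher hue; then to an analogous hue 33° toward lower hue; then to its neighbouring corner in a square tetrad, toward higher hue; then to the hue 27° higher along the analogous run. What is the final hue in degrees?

analog 25° ↑ +25°: 20 + 25 = 45°
analog 33° ↓ −33°: 45 − 33 = 12°
square ↑ +90°: 12 + 90 = 102°
analog 27° ↑ +27°: 102 + 27 = 129°

129°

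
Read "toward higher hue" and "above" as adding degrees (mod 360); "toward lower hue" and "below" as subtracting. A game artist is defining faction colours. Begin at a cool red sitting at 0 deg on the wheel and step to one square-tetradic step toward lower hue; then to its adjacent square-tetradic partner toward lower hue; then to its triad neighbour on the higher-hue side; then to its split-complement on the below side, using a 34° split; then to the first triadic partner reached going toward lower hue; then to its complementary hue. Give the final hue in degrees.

square ↓ −90°: 0 − 90 = -90 → -90 + 360 = 270°
square ↓ −90°: 270 − 90 = 180°
triadic ↑ +120°: 180 + 120 = 300°
split-comp 34° ↓ +146°: 300 + 146 = 446 → 446 − 360 = 86°
triadic ↓ −120°: 86 − 120 = -34 → -34 + 360 = 326°
complement +180°: 326 + 180 = 506 → 506 − 360 = 146°

146°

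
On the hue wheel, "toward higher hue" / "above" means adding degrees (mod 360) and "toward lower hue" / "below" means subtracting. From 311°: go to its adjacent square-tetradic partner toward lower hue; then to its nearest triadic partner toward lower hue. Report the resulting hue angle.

101°

square ↓ −90°: 311 − 90 = 221°
triadic ↓ −120°: 221 − 120 = 101°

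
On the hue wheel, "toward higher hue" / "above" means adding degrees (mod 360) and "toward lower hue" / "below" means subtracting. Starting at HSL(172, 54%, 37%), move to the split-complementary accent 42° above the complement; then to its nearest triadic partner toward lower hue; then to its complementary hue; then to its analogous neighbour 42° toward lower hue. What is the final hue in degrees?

52°

172 + 222 = 394 → 394 − 360 = 34°   (split-comp 42° ↑)
34 − 120 = -86 → -86 + 360 = 274°   (triadic ↓)
274 + 180 = 454 → 454 − 360 = 94°   (complement)
94 − 42 = 52°   (analog 42° ↓)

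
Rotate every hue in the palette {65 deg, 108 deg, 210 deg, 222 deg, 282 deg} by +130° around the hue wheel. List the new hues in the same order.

65 + 130 = 195°
108 + 130 = 238°
210 + 130 = 340°
222 + 130 = 352°
282 + 130 = 412 → 412 − 360 = 52°

195°, 238°, 340°, 352°, 52°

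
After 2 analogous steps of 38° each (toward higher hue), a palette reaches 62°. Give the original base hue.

346°

2 steps of 38° (toward higher hue) give a net shift of +76°.
Start = end − shift: 62 − 76 = -14 → -14 + 360 = 346°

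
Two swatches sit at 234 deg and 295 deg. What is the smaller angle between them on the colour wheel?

|234 − 295| = 61.
61 ≤ 180, so the shorter arc is 61°.

61°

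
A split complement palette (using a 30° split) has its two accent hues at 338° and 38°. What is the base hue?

The accents sit 30° either side of the complement, so the complement is their short-arc midpoint on the wheel.
Short-arc midpoint of 338° and 38°: 8°.
Base is 180° from the complement: 8 − 180 = -172 → -172 + 360 = 188°

188°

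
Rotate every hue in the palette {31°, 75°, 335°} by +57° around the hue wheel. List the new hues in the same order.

88°, 132°, 32°

31 + 57 = 88°
75 + 57 = 132°
335 + 57 = 392 → 392 − 360 = 32°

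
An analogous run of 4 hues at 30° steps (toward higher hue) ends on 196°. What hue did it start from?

3 steps of 30° (toward higher hue) give a net shift of +90°.
Start = end − shift: 196 − 90 = 106°

106°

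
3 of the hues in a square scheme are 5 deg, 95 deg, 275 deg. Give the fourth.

A square tetradic scheme places four hues every 90°.
The full set through 5° is {5°, 95°, 185°, 275°}.
Given {5°, 95°, 275°}, the missing hue is 185°.

185°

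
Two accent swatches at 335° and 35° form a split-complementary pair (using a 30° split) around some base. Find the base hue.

185°

The accents sit 30° either side of the complement, so the complement is their short-arc midpoint on the wheel.
Short-arc midpoint of 335° and 35°: 5°.
Base is 180° from the complement: 5 − 180 = -175 → -175 + 360 = 185°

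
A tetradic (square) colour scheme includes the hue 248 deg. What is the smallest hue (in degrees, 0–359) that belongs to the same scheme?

A square tetradic scheme places four hues every 90°.
The full set through 248° is {68°, 158°, 248°, 338°}.

68°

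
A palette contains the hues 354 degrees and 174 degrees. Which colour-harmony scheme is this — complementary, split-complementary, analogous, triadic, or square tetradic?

complementary

Sort the hues: 174°, 354°.
Successive gaps around the wheel: 180°, 180°.
Two hues 180° apart are complementary.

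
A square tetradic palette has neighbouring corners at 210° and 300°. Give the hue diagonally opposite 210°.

A square tetradic scheme places four hues 90° apart; opposite corners are 180° apart.
210 + 180 = 390 → 390 − 360 = 30°

30°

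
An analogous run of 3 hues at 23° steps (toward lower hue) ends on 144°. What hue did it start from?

190°

2 steps of 23° (toward lower hue) give a net shift of −46°.
Start = end − shift: 144 + 46 = 190°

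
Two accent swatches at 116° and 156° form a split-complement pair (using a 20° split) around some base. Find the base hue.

The accents sit 20° either side of the complement, so the complement is their short-arc midpoint on the wheel.
Short-arc midpoint of 116° and 156°: 136°.
Base is 180° from the complement: 136 − 180 = -44 → -44 + 360 = 316°

316°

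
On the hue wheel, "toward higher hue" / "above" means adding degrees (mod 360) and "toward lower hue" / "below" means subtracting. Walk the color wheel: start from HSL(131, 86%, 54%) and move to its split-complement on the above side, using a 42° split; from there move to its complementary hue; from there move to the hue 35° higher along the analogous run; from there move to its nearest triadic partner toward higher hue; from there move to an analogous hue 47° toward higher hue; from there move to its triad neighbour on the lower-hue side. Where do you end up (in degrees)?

131 + 222 = 353°   (split-comp 42° ↑)
353 + 180 = 533 → 533 − 360 = 173°   (complement)
173 + 35 = 208°   (analog 35° ↑)
208 + 120 = 328°   (triadic ↑)
328 + 47 = 375 → 375 − 360 = 15°   (analog 47° ↑)
15 − 120 = -105 → -105 + 360 = 255°   (triadic ↓)

255°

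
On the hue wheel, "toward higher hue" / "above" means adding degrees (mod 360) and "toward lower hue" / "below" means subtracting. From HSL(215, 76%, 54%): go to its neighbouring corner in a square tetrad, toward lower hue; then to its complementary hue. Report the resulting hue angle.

305°

−90° (square ↓): 215 − 90 = 125°
+180° (complement): 125 + 180 = 305°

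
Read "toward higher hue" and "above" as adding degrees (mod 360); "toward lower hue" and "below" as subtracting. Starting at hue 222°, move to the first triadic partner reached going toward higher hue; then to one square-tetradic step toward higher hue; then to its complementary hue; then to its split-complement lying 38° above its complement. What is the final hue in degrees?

110°

222 + 120 = 342°   (triadic ↑)
342 + 90 = 432 → 432 − 360 = 72°   (square ↑)
72 + 180 = 252°   (complement)
252 + 218 = 470 → 470 − 360 = 110°   (split-comp 38° ↑)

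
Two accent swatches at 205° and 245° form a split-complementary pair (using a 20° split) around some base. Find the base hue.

45°

The accents sit 20° either side of the complement, so the complement is their short-arc midpoint on the wheel.
Short-arc midpoint of 205° and 245°: 225°.
Base is 180° from the complement: 225 − 180 = 45°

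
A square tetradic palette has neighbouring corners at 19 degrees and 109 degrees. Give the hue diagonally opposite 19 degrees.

199°

A square tetradic scheme places four hues 90° apart; opposite corners are 180° apart.
19 + 180 = 199°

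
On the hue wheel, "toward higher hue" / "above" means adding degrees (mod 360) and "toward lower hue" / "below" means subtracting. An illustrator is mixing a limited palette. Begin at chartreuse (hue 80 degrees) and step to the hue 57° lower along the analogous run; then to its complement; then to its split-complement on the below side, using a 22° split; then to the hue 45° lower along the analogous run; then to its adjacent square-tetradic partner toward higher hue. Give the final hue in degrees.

80 − 57 = 23°   (analog 57° ↓)
23 + 180 = 203°   (complement)
203 + 158 = 361 → 361 − 360 = 1°   (split-comp 22° ↓)
1 − 45 = -44 → -44 + 360 = 316°   (analog 45° ↓)
316 + 90 = 406 → 406 − 360 = 46°   (square ↑)

46°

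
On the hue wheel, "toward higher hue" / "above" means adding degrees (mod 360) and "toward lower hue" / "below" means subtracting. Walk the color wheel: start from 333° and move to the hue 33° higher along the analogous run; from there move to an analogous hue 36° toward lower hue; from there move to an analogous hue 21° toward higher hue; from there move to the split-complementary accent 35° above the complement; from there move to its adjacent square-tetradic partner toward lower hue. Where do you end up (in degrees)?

116°

+33° (analog 33° ↑): 333 + 33 = 366 → 366 − 360 = 6°
−36° (analog 36° ↓): 6 − 36 = -30 → -30 + 360 = 330°
+21° (analog 21° ↑): 330 + 21 = 351°
+215° (split-comp 35° ↑): 351 + 215 = 566 → 566 − 360 = 206°
−90° (square ↓): 206 − 90 = 116°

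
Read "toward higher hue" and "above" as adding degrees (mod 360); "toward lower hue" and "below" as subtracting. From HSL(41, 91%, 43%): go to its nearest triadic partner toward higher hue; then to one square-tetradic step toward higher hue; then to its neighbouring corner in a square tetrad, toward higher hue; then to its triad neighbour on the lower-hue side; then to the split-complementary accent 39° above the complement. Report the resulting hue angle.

triadic ↑ +120°: 41 + 120 = 161°
square ↑ +90°: 161 + 90 = 251°
square ↑ +90°: 251 + 90 = 341°
triadic ↓ −120°: 341 − 120 = 221°
split-comp 39° ↑ +219°: 221 + 219 = 440 → 440 − 360 = 80°

80°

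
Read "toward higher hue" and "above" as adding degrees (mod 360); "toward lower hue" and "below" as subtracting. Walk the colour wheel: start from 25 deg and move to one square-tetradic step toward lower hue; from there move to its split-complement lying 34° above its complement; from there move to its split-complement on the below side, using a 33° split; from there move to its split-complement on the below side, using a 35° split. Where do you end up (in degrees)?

square ↓ −90°: 25 − 90 = -65 → -65 + 360 = 295°
split-comp 34° ↑ +214°: 295 + 214 = 509 → 509 − 360 = 149°
split-comp 33° ↓ +147°: 149 + 147 = 296°
split-comp 35° ↓ +145°: 296 + 145 = 441 → 441 − 360 = 81°

81°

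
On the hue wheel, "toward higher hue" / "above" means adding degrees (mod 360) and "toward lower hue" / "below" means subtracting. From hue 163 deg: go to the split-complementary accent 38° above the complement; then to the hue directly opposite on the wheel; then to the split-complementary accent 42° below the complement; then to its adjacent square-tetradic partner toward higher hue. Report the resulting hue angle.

+218° (split-comp 38° ↑): 163 + 218 = 381 → 381 − 360 = 21°
+180° (complement): 21 + 180 = 201°
+138° (split-comp 42° ↓): 201 + 138 = 339°
+90° (square ↑): 339 + 90 = 429 → 429 − 360 = 69°

69°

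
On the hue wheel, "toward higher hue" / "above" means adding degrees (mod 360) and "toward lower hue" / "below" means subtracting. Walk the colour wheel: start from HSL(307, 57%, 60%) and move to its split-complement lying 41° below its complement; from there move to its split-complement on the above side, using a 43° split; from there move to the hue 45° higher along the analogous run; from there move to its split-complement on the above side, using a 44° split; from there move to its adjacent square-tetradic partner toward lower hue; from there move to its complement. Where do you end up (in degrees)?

split-comp 41° ↓ +139°: 307 + 139 = 446 → 446 − 360 = 86°
split-comp 43° ↑ +223°: 86 + 223 = 309°
analog 45° ↑ +45°: 309 + 45 = 354°
split-comp 44° ↑ +224°: 354 + 224 = 578 → 578 − 360 = 218°
square ↓ −90°: 218 − 90 = 128°
complement +180°: 128 + 180 = 308°

308°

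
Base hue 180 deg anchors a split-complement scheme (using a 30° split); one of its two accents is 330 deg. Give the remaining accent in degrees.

Split-complementary hues sit 30° either side of the complement.
Complement of the base 180°: 180 + 180 = 360 → 360 − 360 = 0°
The given accent 330° is 30° one side of 0°; the other accent sits 30° the other side: 0 + 30 = 30°

30°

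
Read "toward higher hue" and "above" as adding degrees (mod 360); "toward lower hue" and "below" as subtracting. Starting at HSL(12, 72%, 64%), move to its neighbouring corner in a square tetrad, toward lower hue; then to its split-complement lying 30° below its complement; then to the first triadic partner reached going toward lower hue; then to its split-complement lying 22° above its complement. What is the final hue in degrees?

154°

−90° (square ↓): 12 − 90 = -78 → -78 + 360 = 282°
+150° (split-comp 30° ↓): 282 + 150 = 432 → 432 − 360 = 72°
−120° (triadic ↓): 72 − 120 = -48 → -48 + 360 = 312°
+202° (split-comp 22° ↑): 312 + 202 = 514 → 514 − 360 = 154°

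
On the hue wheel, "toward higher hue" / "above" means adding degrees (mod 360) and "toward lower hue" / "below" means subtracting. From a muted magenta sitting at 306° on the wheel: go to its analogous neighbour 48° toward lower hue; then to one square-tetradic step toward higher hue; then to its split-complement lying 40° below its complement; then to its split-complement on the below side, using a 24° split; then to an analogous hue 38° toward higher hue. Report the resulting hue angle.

analog 48° ↓ −48°: 306 − 48 = 258°
square ↑ +90°: 258 + 90 = 348°
split-comp 40° ↓ +140°: 348 + 140 = 488 → 488 − 360 = 128°
split-comp 24° ↓ +156°: 128 + 156 = 284°
analog 38° ↑ +38°: 284 + 38 = 322°

322°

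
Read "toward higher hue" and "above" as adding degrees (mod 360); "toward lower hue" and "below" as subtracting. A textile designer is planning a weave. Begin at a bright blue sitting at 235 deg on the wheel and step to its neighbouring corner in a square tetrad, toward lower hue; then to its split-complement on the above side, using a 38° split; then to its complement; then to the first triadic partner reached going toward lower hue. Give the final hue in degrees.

−90° (square ↓): 235 − 90 = 145°
+218° (split-comp 38° ↑): 145 + 218 = 363 → 363 − 360 = 3°
+180° (complement): 3 + 180 = 183°
−120° (triadic ↓): 183 − 120 = 63°

63°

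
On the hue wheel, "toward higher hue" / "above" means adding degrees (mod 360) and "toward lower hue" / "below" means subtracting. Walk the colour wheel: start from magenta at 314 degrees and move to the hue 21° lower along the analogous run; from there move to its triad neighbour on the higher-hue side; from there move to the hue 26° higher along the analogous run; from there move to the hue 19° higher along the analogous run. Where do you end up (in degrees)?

98°

−21° (analog 21° ↓): 314 − 21 = 293°
+120° (triadic ↑): 293 + 120 = 413 → 413 − 360 = 53°
+26° (analog 26° ↑): 53 + 26 = 79°
+19° (analog 19° ↑): 79 + 19 = 98°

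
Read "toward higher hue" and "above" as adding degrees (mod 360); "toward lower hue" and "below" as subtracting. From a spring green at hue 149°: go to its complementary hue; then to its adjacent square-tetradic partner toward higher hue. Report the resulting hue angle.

complement +180°: 149 + 180 = 329°
square ↑ +90°: 329 + 90 = 419 → 419 − 360 = 59°

59°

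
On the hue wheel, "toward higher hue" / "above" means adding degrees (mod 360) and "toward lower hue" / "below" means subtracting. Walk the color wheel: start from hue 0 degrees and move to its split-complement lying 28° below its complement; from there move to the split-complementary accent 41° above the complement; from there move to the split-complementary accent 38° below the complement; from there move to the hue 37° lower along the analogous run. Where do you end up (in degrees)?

split-comp 28° ↓ +152°: 0 + 152 = 152°
split-comp 41° ↑ +221°: 152 + 221 = 373 → 373 − 360 = 13°
split-comp 38° ↓ +142°: 13 + 142 = 155°
analog 37° ↓ −37°: 155 − 37 = 118°

118°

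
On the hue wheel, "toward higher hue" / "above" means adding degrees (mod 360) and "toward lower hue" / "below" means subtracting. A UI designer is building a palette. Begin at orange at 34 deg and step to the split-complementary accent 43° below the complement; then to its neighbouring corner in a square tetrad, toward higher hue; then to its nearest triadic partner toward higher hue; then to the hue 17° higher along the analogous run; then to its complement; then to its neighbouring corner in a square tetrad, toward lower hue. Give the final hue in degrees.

+137° (split-comp 43° ↓): 34 + 137 = 171°
+90° (square ↑): 171 + 90 = 261°
+120° (triadic ↑): 261 + 120 = 381 → 381 − 360 = 21°
+17° (analog 17° ↑): 21 + 17 = 38°
+180° (complement): 38 + 180 = 218°
−90° (square ↓): 218 − 90 = 128°

128°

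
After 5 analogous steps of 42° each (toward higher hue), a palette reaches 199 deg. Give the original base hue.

349°

5 steps of 42° (toward higher hue) give a net shift of +210°.
Start = end − shift: 199 − 210 = -11 → -11 + 360 = 349°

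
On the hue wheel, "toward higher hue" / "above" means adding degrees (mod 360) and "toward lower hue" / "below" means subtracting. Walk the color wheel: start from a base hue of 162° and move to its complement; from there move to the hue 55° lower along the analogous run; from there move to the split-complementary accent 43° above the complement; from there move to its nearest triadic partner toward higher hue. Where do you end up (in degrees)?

270°

complement +180°: 162 + 180 = 342°
analog 55° ↓ −55°: 342 − 55 = 287°
split-comp 43° ↑ +223°: 287 + 223 = 510 → 510 − 360 = 150°
triadic ↑ +120°: 150 + 120 = 270°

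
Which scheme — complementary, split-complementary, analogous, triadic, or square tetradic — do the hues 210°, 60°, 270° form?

split-complementary

Sort the hues: 60°, 210°, 270°.
Successive gaps around the wheel: 150°, 60°, 150°.
Two 150° gaps and one 60° gap — a base hue opposite a pair of accents 30° either side of its complement — is the split-complementary pattern.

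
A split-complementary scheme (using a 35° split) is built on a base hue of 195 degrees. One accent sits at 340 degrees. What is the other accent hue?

Split-complementary hues sit 35° either side of the complement.
Complement of the base 195°: 195 + 180 = 375 → 375 − 360 = 15°
The given accent 340° is 35° one side of 15°; the other accent sits 35° the other side: 15 + 35 = 50°

50°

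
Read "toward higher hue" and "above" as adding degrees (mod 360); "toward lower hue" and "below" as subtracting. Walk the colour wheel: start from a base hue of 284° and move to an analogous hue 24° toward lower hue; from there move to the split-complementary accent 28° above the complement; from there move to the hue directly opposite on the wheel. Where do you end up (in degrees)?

288°

analog 24° ↓ −24°: 284 − 24 = 260°
split-comp 28° ↑ +208°: 260 + 208 = 468 → 468 − 360 = 108°
complement +180°: 108 + 180 = 288°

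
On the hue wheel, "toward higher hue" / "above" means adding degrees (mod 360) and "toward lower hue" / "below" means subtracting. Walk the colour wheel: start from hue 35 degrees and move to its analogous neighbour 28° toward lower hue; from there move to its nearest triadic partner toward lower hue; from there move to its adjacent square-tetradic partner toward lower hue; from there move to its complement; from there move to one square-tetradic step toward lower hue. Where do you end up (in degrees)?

247°

35 − 28 = 7°   (analog 28° ↓)
7 − 120 = -113 → -113 + 360 = 247°   (triadic ↓)
247 − 90 = 157°   (square ↓)
157 + 180 = 337°   (complement)
337 − 90 = 247°   (square ↓)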